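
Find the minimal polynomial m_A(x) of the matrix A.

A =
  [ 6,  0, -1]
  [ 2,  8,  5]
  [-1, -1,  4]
x^3 - 18*x^2 + 108*x - 216

The characteristic polynomial is χ_A(x) = (x - 6)^3, so the eigenvalues are known. The minimal polynomial is
  m_A(x) = Π_λ (x − λ)^{k_λ}
where k_λ is the size of the *largest* Jordan block for λ (equivalently, the smallest k with (A − λI)^k v = 0 for every generalised eigenvector v of λ).

  λ = 6: largest Jordan block has size 3, contributing (x − 6)^3

So m_A(x) = (x - 6)^3 = x^3 - 18*x^2 + 108*x - 216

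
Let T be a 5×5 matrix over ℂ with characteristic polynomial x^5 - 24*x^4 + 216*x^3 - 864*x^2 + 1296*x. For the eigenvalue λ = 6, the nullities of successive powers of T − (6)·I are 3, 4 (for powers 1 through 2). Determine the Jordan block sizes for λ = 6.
Block sizes for λ = 6: [2, 1, 1]

From the dimensions of kernels of powers, the number of Jordan blocks of size at least j is d_j − d_{j−1} where d_j = dim ker(N^j) (with d_0 = 0). Computing the differences gives [3, 1].
The number of blocks of size exactly k is (#blocks of size ≥ k) − (#blocks of size ≥ k + 1), so the partition is: 2 block(s) of size 1, 1 block(s) of size 2.
In nonincreasing order the block sizes are [2, 1, 1].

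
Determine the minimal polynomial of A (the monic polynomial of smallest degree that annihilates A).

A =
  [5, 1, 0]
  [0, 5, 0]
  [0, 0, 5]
x^2 - 10*x + 25

The characteristic polynomial is χ_A(x) = (x - 5)^3, so the eigenvalues are known. The minimal polynomial is
  m_A(x) = Π_λ (x − λ)^{k_λ}
where k_λ is the size of the *largest* Jordan block for λ (equivalently, the smallest k with (A − λI)^k v = 0 for every generalised eigenvector v of λ).

  λ = 5: largest Jordan block has size 2, contributing (x − 5)^2

So m_A(x) = (x - 5)^2 = x^2 - 10*x + 25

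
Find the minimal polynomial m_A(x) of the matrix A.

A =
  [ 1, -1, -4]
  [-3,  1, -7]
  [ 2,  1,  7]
x^3 - 9*x^2 + 27*x - 27

The characteristic polynomial is χ_A(x) = (x - 3)^3, so the eigenvalues are known. The minimal polynomial is
  m_A(x) = Π_λ (x − λ)^{k_λ}
where k_λ is the size of the *largest* Jordan block for λ (equivalently, the smallest k with (A − λI)^k v = 0 for every generalised eigenvector v of λ).

  λ = 3: largest Jordan block has size 3, contributing (x − 3)^3

So m_A(x) = (x - 3)^3 = x^3 - 9*x^2 + 27*x - 27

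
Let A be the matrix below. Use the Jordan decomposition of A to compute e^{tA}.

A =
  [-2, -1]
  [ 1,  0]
e^{tA} =
  [-t*exp(-t) + exp(-t), -t*exp(-t)]
  [t*exp(-t), t*exp(-t) + exp(-t)]

Strategy: write A = P · J · P⁻¹ where J is a Jordan canonical form, so e^{tA} = P · e^{tJ} · P⁻¹, and e^{tJ} can be computed block-by-block.

A has Jordan form
J =
  [-1,  1]
  [ 0, -1]
(up to reordering of blocks).

Per-block formulas:
  For a 2×2 Jordan block J_2(-1): exp(t · J_2(-1)) = e^(-1t)·(I + t·N), where N is the 2×2 nilpotent shift.

After assembling e^{tJ} and conjugating by P, we get:

e^{tA} =
  [-t*exp(-t) + exp(-t), -t*exp(-t)]
  [t*exp(-t), t*exp(-t) + exp(-t)]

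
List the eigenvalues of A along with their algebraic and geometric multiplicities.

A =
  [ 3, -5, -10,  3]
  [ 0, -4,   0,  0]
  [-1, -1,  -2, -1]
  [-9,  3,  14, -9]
λ = -4: alg = 3, geom = 2; λ = 0: alg = 1, geom = 1

Step 1 — factor the characteristic polynomial to read off the algebraic multiplicities:
  χ_A(x) = x*(x + 4)^3

Step 2 — compute geometric multiplicities via the rank-nullity identity g(λ) = n − rank(A − λI):
  rank(A − (-4)·I) = 2, so dim ker(A − (-4)·I) = n − 2 = 2
  rank(A − (0)·I) = 3, so dim ker(A − (0)·I) = n − 3 = 1

Summary:
  λ = -4: algebraic multiplicity = 3, geometric multiplicity = 2
  λ = 0: algebraic multiplicity = 1, geometric multiplicity = 1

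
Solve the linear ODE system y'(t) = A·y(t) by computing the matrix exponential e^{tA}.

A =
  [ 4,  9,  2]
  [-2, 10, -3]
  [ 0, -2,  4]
e^{tA} =
  [-7*t^2*exp(6*t) - 2*t*exp(6*t) + exp(6*t), 7*t^2*exp(6*t) + 9*t*exp(6*t), -35*t^2*exp(6*t)/2 + 2*t*exp(6*t)]
  [-2*t^2*exp(6*t) - 2*t*exp(6*t), 2*t^2*exp(6*t) + 4*t*exp(6*t) + exp(6*t), -5*t^2*exp(6*t) - 3*t*exp(6*t)]
  [2*t^2*exp(6*t), -2*t^2*exp(6*t) - 2*t*exp(6*t), 5*t^2*exp(6*t) - 2*t*exp(6*t) + exp(6*t)]

Strategy: write A = P · J · P⁻¹ where J is a Jordan canonical form, so e^{tA} = P · e^{tJ} · P⁻¹, and e^{tJ} can be computed block-by-block.

A has Jordan form
J =
  [6, 1, 0]
  [0, 6, 1]
  [0, 0, 6]
(up to reordering of blocks).

Per-block formulas:
  For a 3×3 Jordan block J_3(6): exp(t · J_3(6)) = e^(6t)·(I + t·N + (t^2/2)·N^2), where N is the 3×3 nilpotent shift.

After assembling e^{tJ} and conjugating by P, we get:

e^{tA} =
  [-7*t^2*exp(6*t) - 2*t*exp(6*t) + exp(6*t), 7*t^2*exp(6*t) + 9*t*exp(6*t), -35*t^2*exp(6*t)/2 + 2*t*exp(6*t)]
  [-2*t^2*exp(6*t) - 2*t*exp(6*t), 2*t^2*exp(6*t) + 4*t*exp(6*t) + exp(6*t), -5*t^2*exp(6*t) - 3*t*exp(6*t)]
  [2*t^2*exp(6*t), -2*t^2*exp(6*t) - 2*t*exp(6*t), 5*t^2*exp(6*t) - 2*t*exp(6*t) + exp(6*t)]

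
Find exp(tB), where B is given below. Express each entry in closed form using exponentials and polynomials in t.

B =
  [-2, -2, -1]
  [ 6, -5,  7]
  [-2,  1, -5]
e^{tB} =
  [-3*t^2*exp(-4*t) + 2*t*exp(-4*t) + exp(-4*t), -3*t^2*exp(-4*t)/2 - 2*t*exp(-4*t), -15*t^2*exp(-4*t)/2 - t*exp(-4*t)]
  [-4*t^2*exp(-4*t) + 6*t*exp(-4*t), -2*t^2*exp(-4*t) - t*exp(-4*t) + exp(-4*t), -10*t^2*exp(-4*t) + 7*t*exp(-4*t)]
  [2*t^2*exp(-4*t) - 2*t*exp(-4*t), t^2*exp(-4*t) + t*exp(-4*t), 5*t^2*exp(-4*t) - t*exp(-4*t) + exp(-4*t)]

Strategy: write B = P · J · P⁻¹ where J is a Jordan canonical form, so e^{tB} = P · e^{tJ} · P⁻¹, and e^{tJ} can be computed block-by-block.

B has Jordan form
J =
  [-4,  1,  0]
  [ 0, -4,  1]
  [ 0,  0, -4]
(up to reordering of blocks).

Per-block formulas:
  For a 3×3 Jordan block J_3(-4): exp(t · J_3(-4)) = e^(-4t)·(I + t·N + (t^2/2)·N^2), where N is the 3×3 nilpotent shift.

After assembling e^{tJ} and conjugating by P, we get:

e^{tB} =
  [-3*t^2*exp(-4*t) + 2*t*exp(-4*t) + exp(-4*t), -3*t^2*exp(-4*t)/2 - 2*t*exp(-4*t), -15*t^2*exp(-4*t)/2 - t*exp(-4*t)]
  [-4*t^2*exp(-4*t) + 6*t*exp(-4*t), -2*t^2*exp(-4*t) - t*exp(-4*t) + exp(-4*t), -10*t^2*exp(-4*t) + 7*t*exp(-4*t)]
  [2*t^2*exp(-4*t) - 2*t*exp(-4*t), t^2*exp(-4*t) + t*exp(-4*t), 5*t^2*exp(-4*t) - t*exp(-4*t) + exp(-4*t)]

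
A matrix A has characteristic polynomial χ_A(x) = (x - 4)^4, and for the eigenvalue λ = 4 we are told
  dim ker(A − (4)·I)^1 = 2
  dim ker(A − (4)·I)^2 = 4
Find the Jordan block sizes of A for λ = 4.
Block sizes for λ = 4: [2, 2]

From the dimensions of kernels of powers, the number of Jordan blocks of size at least j is d_j − d_{j−1} where d_j = dim ker(N^j) (with d_0 = 0). Computing the differences gives [2, 2].
The number of blocks of size exactly k is (#blocks of size ≥ k) − (#blocks of size ≥ k + 1), so the partition is: 2 block(s) of size 2.
In nonincreasing order the block sizes are [2, 2].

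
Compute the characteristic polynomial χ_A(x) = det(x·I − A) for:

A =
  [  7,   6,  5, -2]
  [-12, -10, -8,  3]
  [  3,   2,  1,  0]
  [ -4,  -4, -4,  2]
x^4

Expanding det(x·I − A) (e.g. by cofactor expansion or by noting that A is similar to its Jordan form J, which has the same characteristic polynomial as A) gives
  χ_A(x) = x^4
which factors as x^4. The eigenvalues (with algebraic multiplicities) are λ = 0 with multiplicity 4.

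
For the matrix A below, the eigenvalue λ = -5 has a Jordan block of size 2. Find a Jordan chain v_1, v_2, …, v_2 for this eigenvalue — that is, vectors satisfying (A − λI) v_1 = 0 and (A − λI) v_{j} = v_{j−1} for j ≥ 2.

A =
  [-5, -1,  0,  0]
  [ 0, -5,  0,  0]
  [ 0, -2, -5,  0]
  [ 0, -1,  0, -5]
A Jordan chain for λ = -5 of length 2:
v_1 = (-1, 0, -2, -1)ᵀ
v_2 = (0, 1, 0, 0)ᵀ

Let N = A − (-5)·I. We want v_2 with N^2 v_2 = 0 but N^1 v_2 ≠ 0; then v_{j-1} := N · v_j for j = 2, …, 2.

Pick v_2 = (0, 1, 0, 0)ᵀ.
Then v_1 = N · v_2 = (-1, 0, -2, -1)ᵀ.

Sanity check: (A − (-5)·I) v_1 = (0, 0, 0, 0)ᵀ = 0. ✓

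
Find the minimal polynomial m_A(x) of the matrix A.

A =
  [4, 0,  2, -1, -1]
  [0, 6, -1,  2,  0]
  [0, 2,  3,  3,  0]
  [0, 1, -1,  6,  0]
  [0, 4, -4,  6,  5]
x^4 - 19*x^3 + 135*x^2 - 425*x + 500

The characteristic polynomial is χ_A(x) = (x - 5)^4*(x - 4), so the eigenvalues are known. The minimal polynomial is
  m_A(x) = Π_λ (x − λ)^{k_λ}
where k_λ is the size of the *largest* Jordan block for λ (equivalently, the smallest k with (A − λI)^k v = 0 for every generalised eigenvector v of λ).

  λ = 4: largest Jordan block has size 1, contributing (x − 4)
  λ = 5: largest Jordan block has size 3, contributing (x − 5)^3

So m_A(x) = (x - 5)^3*(x - 4) = x^4 - 19*x^3 + 135*x^2 - 425*x + 500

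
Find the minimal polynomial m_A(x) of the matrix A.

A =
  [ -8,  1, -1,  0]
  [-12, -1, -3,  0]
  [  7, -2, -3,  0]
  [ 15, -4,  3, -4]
x^3 + 12*x^2 + 48*x + 64

The characteristic polynomial is χ_A(x) = (x + 4)^4, so the eigenvalues are known. The minimal polynomial is
  m_A(x) = Π_λ (x − λ)^{k_λ}
where k_λ is the size of the *largest* Jordan block for λ (equivalently, the smallest k with (A − λI)^k v = 0 for every generalised eigenvector v of λ).

  λ = -4: largest Jordan block has size 3, contributing (x + 4)^3

So m_A(x) = (x + 4)^3 = x^3 + 12*x^2 + 48*x + 64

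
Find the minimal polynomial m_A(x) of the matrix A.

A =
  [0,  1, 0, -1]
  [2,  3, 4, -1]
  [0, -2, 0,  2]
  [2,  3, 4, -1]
x^3 - 2*x^2

The characteristic polynomial is χ_A(x) = x^3*(x - 2), so the eigenvalues are known. The minimal polynomial is
  m_A(x) = Π_λ (x − λ)^{k_λ}
where k_λ is the size of the *largest* Jordan block for λ (equivalently, the smallest k with (A − λI)^k v = 0 for every generalised eigenvector v of λ).

  λ = 0: largest Jordan block has size 2, contributing (x − 0)^2
  λ = 2: largest Jordan block has size 1, contributing (x − 2)

So m_A(x) = x^2*(x - 2) = x^3 - 2*x^2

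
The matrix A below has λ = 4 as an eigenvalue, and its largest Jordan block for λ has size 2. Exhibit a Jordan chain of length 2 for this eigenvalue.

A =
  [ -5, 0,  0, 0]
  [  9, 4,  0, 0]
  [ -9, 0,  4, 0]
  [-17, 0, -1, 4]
A Jordan chain for λ = 4 of length 2:
v_1 = (0, 0, 0, -1)ᵀ
v_2 = (0, 0, 1, 0)ᵀ

Let N = A − (4)·I. We want v_2 with N^2 v_2 = 0 but N^1 v_2 ≠ 0; then v_{j-1} := N · v_j for j = 2, …, 2.

Pick v_2 = (0, 0, 1, 0)ᵀ.
Then v_1 = N · v_2 = (0, 0, 0, -1)ᵀ.

Sanity check: (A − (4)·I) v_1 = (0, 0, 0, 0)ᵀ = 0. ✓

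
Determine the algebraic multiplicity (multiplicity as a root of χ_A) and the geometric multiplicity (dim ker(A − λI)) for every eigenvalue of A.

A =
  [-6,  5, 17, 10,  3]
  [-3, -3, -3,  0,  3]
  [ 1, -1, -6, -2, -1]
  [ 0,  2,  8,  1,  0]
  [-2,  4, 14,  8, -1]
λ = -3: alg = 5, geom = 3

Step 1 — factor the characteristic polynomial to read off the algebraic multiplicities:
  χ_A(x) = (x + 3)^5

Step 2 — compute geometric multiplicities via the rank-nullity identity g(λ) = n − rank(A − λI):
  rank(A − (-3)·I) = 2, so dim ker(A − (-3)·I) = n − 2 = 3

Summary:
  λ = -3: algebraic multiplicity = 5, geometric multiplicity = 3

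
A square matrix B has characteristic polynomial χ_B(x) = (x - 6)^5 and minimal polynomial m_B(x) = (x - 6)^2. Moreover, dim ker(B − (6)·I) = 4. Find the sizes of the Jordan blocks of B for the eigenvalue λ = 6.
Block sizes for λ = 6: [2, 1, 1, 1]

Step 1 — from the characteristic polynomial, algebraic multiplicity of λ = 6 is 5. From dim ker(B − (6)·I) = 4, there are exactly 4 Jordan blocks for λ = 6.
Step 2 — from the minimal polynomial, the factor (x − 6)^2 tells us the largest block for λ = 6 has size 2.
Step 3 — with total size 5, 4 blocks, and largest block 2, the block sizes (in nonincreasing order) are [2, 1, 1, 1].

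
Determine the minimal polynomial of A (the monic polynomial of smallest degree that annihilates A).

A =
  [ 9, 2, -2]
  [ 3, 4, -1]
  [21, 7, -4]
x^2 - 6*x + 9

The characteristic polynomial is χ_A(x) = (x - 3)^3, so the eigenvalues are known. The minimal polynomial is
  m_A(x) = Π_λ (x − λ)^{k_λ}
where k_λ is the size of the *largest* Jordan block for λ (equivalently, the smallest k with (A − λI)^k v = 0 for every generalised eigenvector v of λ).

  λ = 3: largest Jordan block has size 2, contributing (x − 3)^2

So m_A(x) = (x - 3)^2 = x^2 - 6*x + 9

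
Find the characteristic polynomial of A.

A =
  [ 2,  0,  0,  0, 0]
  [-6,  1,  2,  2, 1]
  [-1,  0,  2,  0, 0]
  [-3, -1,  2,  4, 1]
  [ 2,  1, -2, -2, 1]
x^5 - 10*x^4 + 40*x^3 - 80*x^2 + 80*x - 32

Expanding det(x·I − A) (e.g. by cofactor expansion or by noting that A is similar to its Jordan form J, which has the same characteristic polynomial as A) gives
  χ_A(x) = x^5 - 10*x^4 + 40*x^3 - 80*x^2 + 80*x - 32
which factors as (x - 2)^5. The eigenvalues (with algebraic multiplicities) are λ = 2 with multiplicity 5.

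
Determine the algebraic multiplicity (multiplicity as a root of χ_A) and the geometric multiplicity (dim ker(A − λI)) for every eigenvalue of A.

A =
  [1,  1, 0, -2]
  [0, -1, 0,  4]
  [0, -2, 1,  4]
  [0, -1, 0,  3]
λ = 1: alg = 4, geom = 3

Step 1 — factor the characteristic polynomial to read off the algebraic multiplicities:
  χ_A(x) = (x - 1)^4

Step 2 — compute geometric multiplicities via the rank-nullity identity g(λ) = n − rank(A − λI):
  rank(A − (1)·I) = 1, so dim ker(A − (1)·I) = n − 1 = 3

Summary:
  λ = 1: algebraic multiplicity = 4, geometric multiplicity = 3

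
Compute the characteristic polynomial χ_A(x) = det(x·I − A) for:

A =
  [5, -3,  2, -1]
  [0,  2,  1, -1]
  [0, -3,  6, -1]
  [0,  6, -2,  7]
x^4 - 20*x^3 + 150*x^2 - 500*x + 625

Expanding det(x·I − A) (e.g. by cofactor expansion or by noting that A is similar to its Jordan form J, which has the same characteristic polynomial as A) gives
  χ_A(x) = x^4 - 20*x^3 + 150*x^2 - 500*x + 625
which factors as (x - 5)^4. The eigenvalues (with algebraic multiplicities) are λ = 5 with multiplicity 4.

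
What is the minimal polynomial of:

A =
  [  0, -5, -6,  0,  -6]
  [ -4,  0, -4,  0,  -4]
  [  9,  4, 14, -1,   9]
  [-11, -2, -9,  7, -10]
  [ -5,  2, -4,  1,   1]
x^5 - 22*x^4 + 184*x^3 - 720*x^2 + 1296*x - 864

The characteristic polynomial is χ_A(x) = (x - 6)^3*(x - 2)^2, so the eigenvalues are known. The minimal polynomial is
  m_A(x) = Π_λ (x − λ)^{k_λ}
where k_λ is the size of the *largest* Jordan block for λ (equivalently, the smallest k with (A − λI)^k v = 0 for every generalised eigenvector v of λ).

  λ = 2: largest Jordan block has size 2, contributing (x − 2)^2
  λ = 6: largest Jordan block has size 3, contributing (x − 6)^3

So m_A(x) = (x - 6)^3*(x - 2)^2 = x^5 - 22*x^4 + 184*x^3 - 720*x^2 + 1296*x - 864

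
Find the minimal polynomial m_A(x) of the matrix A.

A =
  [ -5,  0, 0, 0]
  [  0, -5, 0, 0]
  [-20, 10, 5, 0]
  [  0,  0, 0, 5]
x^2 - 25

The characteristic polynomial is χ_A(x) = (x - 5)^2*(x + 5)^2, so the eigenvalues are known. The minimal polynomial is
  m_A(x) = Π_λ (x − λ)^{k_λ}
where k_λ is the size of the *largest* Jordan block for λ (equivalently, the smallest k with (A − λI)^k v = 0 for every generalised eigenvector v of λ).

  λ = -5: largest Jordan block has size 1, contributing (x + 5)
  λ = 5: largest Jordan block has size 1, contributing (x − 5)

So m_A(x) = (x - 5)*(x + 5) = x^2 - 25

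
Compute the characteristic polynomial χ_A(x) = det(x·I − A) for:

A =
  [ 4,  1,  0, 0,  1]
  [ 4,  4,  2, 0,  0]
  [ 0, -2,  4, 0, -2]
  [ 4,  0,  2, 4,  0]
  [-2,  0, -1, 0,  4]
x^5 - 20*x^4 + 160*x^3 - 640*x^2 + 1280*x - 1024

Expanding det(x·I − A) (e.g. by cofactor expansion or by noting that A is similar to its Jordan form J, which has the same characteristic polynomial as A) gives
  χ_A(x) = x^5 - 20*x^4 + 160*x^3 - 640*x^2 + 1280*x - 1024
which factors as (x - 4)^5. The eigenvalues (with algebraic multiplicities) are λ = 4 with multiplicity 5.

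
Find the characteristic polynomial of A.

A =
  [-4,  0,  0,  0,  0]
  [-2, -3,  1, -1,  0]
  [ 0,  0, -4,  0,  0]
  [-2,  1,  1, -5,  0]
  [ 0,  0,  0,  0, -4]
x^5 + 20*x^4 + 160*x^3 + 640*x^2 + 1280*x + 1024

Expanding det(x·I − A) (e.g. by cofactor expansion or by noting that A is similar to its Jordan form J, which has the same characteristic polynomial as A) gives
  χ_A(x) = x^5 + 20*x^4 + 160*x^3 + 640*x^2 + 1280*x + 1024
which factors as (x + 4)^5. The eigenvalues (with algebraic multiplicities) are λ = -4 with multiplicity 5.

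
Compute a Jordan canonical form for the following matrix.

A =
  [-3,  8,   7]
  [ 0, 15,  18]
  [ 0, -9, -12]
J_2(-3) ⊕ J_1(6)

The characteristic polynomial is
  det(x·I − A) = x^3 - 27*x - 54 = (x - 6)*(x + 3)^2

Eigenvalues and multiplicities (the geometric multiplicity of λ is n − rank(A − λI), which equals the number of Jordan blocks for λ):
  λ = -3: algebraic multiplicity = 2, geometric multiplicity = 1
  λ = 6: algebraic multiplicity = 1, geometric multiplicity = 1

Determining the block sizes for each eigenvalue:
  λ = -3: one block (gm = 1), so the single block has size am = 2 → block sizes [2]
  λ = 6: one block (gm = 1), so the single block has size am = 1 → block sizes [1]

Assembling the blocks gives a Jordan form
J =
  [-3,  1, 0]
  [ 0, -3, 0]
  [ 0,  0, 6]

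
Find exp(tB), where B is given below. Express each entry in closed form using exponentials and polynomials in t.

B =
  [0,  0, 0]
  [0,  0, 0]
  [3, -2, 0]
e^{tB} =
  [1, 0, 0]
  [0, 1, 0]
  [3*t, -2*t, 1]

Strategy: write B = P · J · P⁻¹ where J is a Jordan canonical form, so e^{tB} = P · e^{tJ} · P⁻¹, and e^{tJ} can be computed block-by-block.

B has Jordan form
J =
  [0, 1, 0]
  [0, 0, 0]
  [0, 0, 0]
(up to reordering of blocks).

Per-block formulas:
  For a 2×2 Jordan block J_2(0): exp(t · J_2(0)) = e^(0t)·(I + t·N), where N is the 2×2 nilpotent shift.
  For a 1×1 block at λ = 0: exp(t · [0]) = [e^(0t)].

After assembling e^{tJ} and conjugating by P, we get:

e^{tB} =
  [1, 0, 0]
  [0, 1, 0]
  [3*t, -2*t, 1]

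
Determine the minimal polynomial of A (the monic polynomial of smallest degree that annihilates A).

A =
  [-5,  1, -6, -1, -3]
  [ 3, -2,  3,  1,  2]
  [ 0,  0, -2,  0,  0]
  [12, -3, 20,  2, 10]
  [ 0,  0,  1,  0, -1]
x^4 + 6*x^3 + 13*x^2 + 12*x + 4

The characteristic polynomial is χ_A(x) = (x + 1)^2*(x + 2)^3, so the eigenvalues are known. The minimal polynomial is
  m_A(x) = Π_λ (x − λ)^{k_λ}
where k_λ is the size of the *largest* Jordan block for λ (equivalently, the smallest k with (A − λI)^k v = 0 for every generalised eigenvector v of λ).

  λ = -2: largest Jordan block has size 2, contributing (x + 2)^2
  λ = -1: largest Jordan block has size 2, contributing (x + 1)^2

So m_A(x) = (x + 1)^2*(x + 2)^2 = x^4 + 6*x^3 + 13*x^2 + 12*x + 4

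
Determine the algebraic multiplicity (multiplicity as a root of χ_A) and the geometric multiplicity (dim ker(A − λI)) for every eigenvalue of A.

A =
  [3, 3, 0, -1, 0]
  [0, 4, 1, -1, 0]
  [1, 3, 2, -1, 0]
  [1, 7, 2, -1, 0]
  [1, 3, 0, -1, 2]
λ = 2: alg = 5, geom = 3

Step 1 — factor the characteristic polynomial to read off the algebraic multiplicities:
  χ_A(x) = (x - 2)^5

Step 2 — compute geometric multiplicities via the rank-nullity identity g(λ) = n − rank(A − λI):
  rank(A − (2)·I) = 2, so dim ker(A − (2)·I) = n − 2 = 3

Summary:
  λ = 2: algebraic multiplicity = 5, geometric multiplicity = 3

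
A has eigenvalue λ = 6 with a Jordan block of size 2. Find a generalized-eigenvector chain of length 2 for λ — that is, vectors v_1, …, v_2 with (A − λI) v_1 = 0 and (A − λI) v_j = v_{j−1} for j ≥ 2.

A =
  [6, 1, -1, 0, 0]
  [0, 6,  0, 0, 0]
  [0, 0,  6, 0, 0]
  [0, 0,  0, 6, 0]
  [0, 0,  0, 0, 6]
A Jordan chain for λ = 6 of length 2:
v_1 = (1, 0, 0, 0, 0)ᵀ
v_2 = (0, 1, 0, 0, 0)ᵀ

Let N = A − (6)·I. We want v_2 with N^2 v_2 = 0 but N^1 v_2 ≠ 0; then v_{j-1} := N · v_j for j = 2, …, 2.

Pick v_2 = (0, 1, 0, 0, 0)ᵀ.
Then v_1 = N · v_2 = (1, 0, 0, 0, 0)ᵀ.

Sanity check: (A − (6)·I) v_1 = (0, 0, 0, 0, 0)ᵀ = 0. ✓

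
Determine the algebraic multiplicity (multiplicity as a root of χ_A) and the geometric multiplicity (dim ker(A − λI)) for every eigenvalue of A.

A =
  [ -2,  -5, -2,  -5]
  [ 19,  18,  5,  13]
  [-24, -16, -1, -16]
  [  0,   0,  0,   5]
λ = 5: alg = 4, geom = 2

Step 1 — factor the characteristic polynomial to read off the algebraic multiplicities:
  χ_A(x) = (x - 5)^4

Step 2 — compute geometric multiplicities via the rank-nullity identity g(λ) = n − rank(A − λI):
  rank(A − (5)·I) = 2, so dim ker(A − (5)·I) = n − 2 = 2

Summary:
  λ = 5: algebraic multiplicity = 4, geometric multiplicity = 2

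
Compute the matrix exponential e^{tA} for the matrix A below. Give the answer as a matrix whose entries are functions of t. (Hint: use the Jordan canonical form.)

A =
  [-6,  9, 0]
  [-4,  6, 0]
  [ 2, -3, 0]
e^{tA} =
  [1 - 6*t, 9*t, 0]
  [-4*t, 6*t + 1, 0]
  [2*t, -3*t, 1]

Strategy: write A = P · J · P⁻¹ where J is a Jordan canonical form, so e^{tA} = P · e^{tJ} · P⁻¹, and e^{tJ} can be computed block-by-block.

A has Jordan form
J =
  [0, 1, 0]
  [0, 0, 0]
  [0, 0, 0]
(up to reordering of blocks).

Per-block formulas:
  For a 2×2 Jordan block J_2(0): exp(t · J_2(0)) = e^(0t)·(I + t·N), where N is the 2×2 nilpotent shift.
  For a 1×1 block at λ = 0: exp(t · [0]) = [e^(0t)].

After assembling e^{tJ} and conjugating by P, we get:

e^{tA} =
  [1 - 6*t, 9*t, 0]
  [-4*t, 6*t + 1, 0]
  [2*t, -3*t, 1]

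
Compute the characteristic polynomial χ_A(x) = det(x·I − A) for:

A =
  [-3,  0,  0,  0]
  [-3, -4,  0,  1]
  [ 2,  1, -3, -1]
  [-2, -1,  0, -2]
x^4 + 12*x^3 + 54*x^2 + 108*x + 81

Expanding det(x·I − A) (e.g. by cofactor expansion or by noting that A is similar to its Jordan form J, which has the same characteristic polynomial as A) gives
  χ_A(x) = x^4 + 12*x^3 + 54*x^2 + 108*x + 81
which factors as (x + 3)^4. The eigenvalues (with algebraic multiplicities) are λ = -3 with multiplicity 4.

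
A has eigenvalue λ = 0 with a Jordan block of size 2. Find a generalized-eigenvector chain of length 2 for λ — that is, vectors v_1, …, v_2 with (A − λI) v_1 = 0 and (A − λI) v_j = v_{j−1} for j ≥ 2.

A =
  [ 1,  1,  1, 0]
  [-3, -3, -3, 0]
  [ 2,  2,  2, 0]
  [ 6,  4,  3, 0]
A Jordan chain for λ = 0 of length 2:
v_1 = (1, -3, 2, 6)ᵀ
v_2 = (1, 0, 0, 0)ᵀ

Let N = A − (0)·I. We want v_2 with N^2 v_2 = 0 but N^1 v_2 ≠ 0; then v_{j-1} := N · v_j for j = 2, …, 2.

Pick v_2 = (1, 0, 0, 0)ᵀ.
Then v_1 = N · v_2 = (1, -3, 2, 6)ᵀ.

Sanity check: (A − (0)·I) v_1 = (0, 0, 0, 0)ᵀ = 0. ✓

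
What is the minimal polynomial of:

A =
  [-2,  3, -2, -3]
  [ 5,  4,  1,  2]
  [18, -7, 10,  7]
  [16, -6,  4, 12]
x^3 - 18*x^2 + 108*x - 216

The characteristic polynomial is χ_A(x) = (x - 6)^4, so the eigenvalues are known. The minimal polynomial is
  m_A(x) = Π_λ (x − λ)^{k_λ}
where k_λ is the size of the *largest* Jordan block for λ (equivalently, the smallest k with (A − λI)^k v = 0 for every generalised eigenvector v of λ).

  λ = 6: largest Jordan block has size 3, contributing (x − 6)^3

So m_A(x) = (x - 6)^3 = x^3 - 18*x^2 + 108*x - 216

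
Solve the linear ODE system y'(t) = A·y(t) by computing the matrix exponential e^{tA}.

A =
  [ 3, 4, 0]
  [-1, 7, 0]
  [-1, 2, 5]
e^{tA} =
  [-2*t*exp(5*t) + exp(5*t), 4*t*exp(5*t), 0]
  [-t*exp(5*t), 2*t*exp(5*t) + exp(5*t), 0]
  [-t*exp(5*t), 2*t*exp(5*t), exp(5*t)]

Strategy: write A = P · J · P⁻¹ where J is a Jordan canonical form, so e^{tA} = P · e^{tJ} · P⁻¹, and e^{tJ} can be computed block-by-block.

A has Jordan form
J =
  [5, 1, 0]
  [0, 5, 0]
  [0, 0, 5]
(up to reordering of blocks).

Per-block formulas:
  For a 1×1 block at λ = 5: exp(t · [5]) = [e^(5t)].
  For a 2×2 Jordan block J_2(5): exp(t · J_2(5)) = e^(5t)·(I + t·N), where N is the 2×2 nilpotent shift.

After assembling e^{tJ} and conjugating by P, we get:

e^{tA} =
  [-2*t*exp(5*t) + exp(5*t), 4*t*exp(5*t), 0]
  [-t*exp(5*t), 2*t*exp(5*t) + exp(5*t), 0]
  [-t*exp(5*t), 2*t*exp(5*t), exp(5*t)]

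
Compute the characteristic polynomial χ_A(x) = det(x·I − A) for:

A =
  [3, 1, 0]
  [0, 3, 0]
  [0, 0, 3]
x^3 - 9*x^2 + 27*x - 27

Expanding det(x·I − A) (e.g. by cofactor expansion or by noting that A is similar to its Jordan form J, which has the same characteristic polynomial as A) gives
  χ_A(x) = x^3 - 9*x^2 + 27*x - 27
which factors as (x - 3)^3. The eigenvalues (with algebraic multiplicities) are λ = 3 with multiplicity 3.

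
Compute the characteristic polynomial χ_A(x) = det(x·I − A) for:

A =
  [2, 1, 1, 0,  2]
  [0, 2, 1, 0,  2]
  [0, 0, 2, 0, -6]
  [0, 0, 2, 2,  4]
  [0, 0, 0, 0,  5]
x^5 - 13*x^4 + 64*x^3 - 152*x^2 + 176*x - 80

Expanding det(x·I − A) (e.g. by cofactor expansion or by noting that A is similar to its Jordan form J, which has the same characteristic polynomial as A) gives
  χ_A(x) = x^5 - 13*x^4 + 64*x^3 - 152*x^2 + 176*x - 80
which factors as (x - 5)*(x - 2)^4. The eigenvalues (with algebraic multiplicities) are λ = 2 with multiplicity 4, λ = 5 with multiplicity 1.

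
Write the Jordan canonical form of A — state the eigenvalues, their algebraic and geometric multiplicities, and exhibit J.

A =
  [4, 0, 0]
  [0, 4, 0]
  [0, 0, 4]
J_1(4) ⊕ J_1(4) ⊕ J_1(4)

The characteristic polynomial is
  det(x·I − A) = x^3 - 12*x^2 + 48*x - 64 = (x - 4)^3

Eigenvalues and multiplicities (the geometric multiplicity of λ is n − rank(A − λI), which equals the number of Jordan blocks for λ):
  λ = 4: algebraic multiplicity = 3, geometric multiplicity = 3

Determining the block sizes for each eigenvalue:
  λ = 4: gm = am = 3, so every block has size 1 → block sizes [1, 1, 1]

Assembling the blocks gives a Jordan form
J =
  [4, 0, 0]
  [0, 4, 0]
  [0, 0, 4]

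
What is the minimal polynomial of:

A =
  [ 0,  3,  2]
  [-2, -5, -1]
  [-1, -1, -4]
x^3 + 9*x^2 + 27*x + 27

The characteristic polynomial is χ_A(x) = (x + 3)^3, so the eigenvalues are known. The minimal polynomial is
  m_A(x) = Π_λ (x − λ)^{k_λ}
where k_λ is the size of the *largest* Jordan block for λ (equivalently, the smallest k with (A − λI)^k v = 0 for every generalised eigenvector v of λ).

  λ = -3: largest Jordan block has size 3, contributing (x + 3)^3

So m_A(x) = (x + 3)^3 = x^3 + 9*x^2 + 27*x + 27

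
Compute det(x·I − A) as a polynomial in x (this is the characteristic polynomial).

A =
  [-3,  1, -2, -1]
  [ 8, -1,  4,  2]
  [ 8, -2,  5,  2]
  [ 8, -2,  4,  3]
x^4 - 4*x^3 + 6*x^2 - 4*x + 1

Expanding det(x·I − A) (e.g. by cofactor expansion or by noting that A is similar to its Jordan form J, which has the same characteristic polynomial as A) gives
  χ_A(x) = x^4 - 4*x^3 + 6*x^2 - 4*x + 1
which factors as (x - 1)^4. The eigenvalues (with algebraic multiplicities) are λ = 1 with multiplicity 4.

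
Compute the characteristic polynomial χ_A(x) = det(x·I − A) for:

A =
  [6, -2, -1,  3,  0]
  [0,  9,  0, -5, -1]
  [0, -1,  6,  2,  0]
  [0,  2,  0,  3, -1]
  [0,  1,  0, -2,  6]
x^5 - 30*x^4 + 360*x^3 - 2160*x^2 + 6480*x - 7776

Expanding det(x·I − A) (e.g. by cofactor expansion or by noting that A is similar to its Jordan form J, which has the same characteristic polynomial as A) gives
  χ_A(x) = x^5 - 30*x^4 + 360*x^3 - 2160*x^2 + 6480*x - 7776
which factors as (x - 6)^5. The eigenvalues (with algebraic multiplicities) are λ = 6 with multiplicity 5.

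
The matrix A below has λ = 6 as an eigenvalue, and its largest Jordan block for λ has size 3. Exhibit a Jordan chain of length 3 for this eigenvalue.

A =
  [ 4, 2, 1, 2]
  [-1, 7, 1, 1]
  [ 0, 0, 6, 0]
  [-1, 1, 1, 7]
A Jordan chain for λ = 6 of length 3:
v_1 = (2, 1, 0, 1)ᵀ
v_2 = (1, 1, 0, 1)ᵀ
v_3 = (0, 0, 1, 0)ᵀ

Let N = A − (6)·I. We want v_3 with N^3 v_3 = 0 but N^2 v_3 ≠ 0; then v_{j-1} := N · v_j for j = 3, …, 2.

Pick v_3 = (0, 0, 1, 0)ᵀ.
Then v_2 = N · v_3 = (1, 1, 0, 1)ᵀ.
Then v_1 = N · v_2 = (2, 1, 0, 1)ᵀ.

Sanity check: (A − (6)·I) v_1 = (0, 0, 0, 0)ᵀ = 0. ✓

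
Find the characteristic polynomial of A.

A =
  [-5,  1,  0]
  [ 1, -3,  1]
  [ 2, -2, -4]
x^3 + 12*x^2 + 48*x + 64

Expanding det(x·I − A) (e.g. by cofactor expansion or by noting that A is similar to its Jordan form J, which has the same characteristic polynomial as A) gives
  χ_A(x) = x^3 + 12*x^2 + 48*x + 64
which factors as (x + 4)^3. The eigenvalues (with algebraic multiplicities) are λ = -4 with multiplicity 3.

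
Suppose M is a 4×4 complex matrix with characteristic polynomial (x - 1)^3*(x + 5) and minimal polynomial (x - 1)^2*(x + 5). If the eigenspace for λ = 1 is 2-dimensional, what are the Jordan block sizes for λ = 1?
Block sizes for λ = 1: [2, 1]

Step 1 — from the characteristic polynomial, algebraic multiplicity of λ = 1 is 3. From dim ker(M − (1)·I) = 2, there are exactly 2 Jordan blocks for λ = 1.
Step 2 — from the minimal polynomial, the factor (x − 1)^2 tells us the largest block for λ = 1 has size 2.
Step 3 — with total size 3, 2 blocks, and largest block 2, the block sizes (in nonincreasing order) are [2, 1].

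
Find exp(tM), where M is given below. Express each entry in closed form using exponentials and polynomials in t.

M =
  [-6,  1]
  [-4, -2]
e^{tM} =
  [-2*t*exp(-4*t) + exp(-4*t), t*exp(-4*t)]
  [-4*t*exp(-4*t), 2*t*exp(-4*t) + exp(-4*t)]

Strategy: write M = P · J · P⁻¹ where J is a Jordan canonical form, so e^{tM} = P · e^{tJ} · P⁻¹, and e^{tJ} can be computed block-by-block.

M has Jordan form
J =
  [-4,  1]
  [ 0, -4]
(up to reordering of blocks).

Per-block formulas:
  For a 2×2 Jordan block J_2(-4): exp(t · J_2(-4)) = e^(-4t)·(I + t·N), where N is the 2×2 nilpotent shift.

After assembling e^{tJ} and conjugating by P, we get:

e^{tM} =
  [-2*t*exp(-4*t) + exp(-4*t), t*exp(-4*t)]
  [-4*t*exp(-4*t), 2*t*exp(-4*t) + exp(-4*t)]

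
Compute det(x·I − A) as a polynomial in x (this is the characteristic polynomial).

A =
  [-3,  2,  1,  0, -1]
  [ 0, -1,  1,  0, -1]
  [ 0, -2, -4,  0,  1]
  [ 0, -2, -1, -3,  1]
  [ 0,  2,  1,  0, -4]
x^5 + 15*x^4 + 90*x^3 + 270*x^2 + 405*x + 243

Expanding det(x·I − A) (e.g. by cofactor expansion or by noting that A is similar to its Jordan form J, which has the same characteristic polynomial as A) gives
  χ_A(x) = x^5 + 15*x^4 + 90*x^3 + 270*x^2 + 405*x + 243
which factors as (x + 3)^5. The eigenvalues (with algebraic multiplicities) are λ = -3 with multiplicity 5.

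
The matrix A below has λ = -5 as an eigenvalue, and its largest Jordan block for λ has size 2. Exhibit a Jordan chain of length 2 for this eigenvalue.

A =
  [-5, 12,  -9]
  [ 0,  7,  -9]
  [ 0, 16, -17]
A Jordan chain for λ = -5 of length 2:
v_1 = (12, 12, 16)ᵀ
v_2 = (0, 1, 0)ᵀ

Let N = A − (-5)·I. We want v_2 with N^2 v_2 = 0 but N^1 v_2 ≠ 0; then v_{j-1} := N · v_j for j = 2, …, 2.

Pick v_2 = (0, 1, 0)ᵀ.
Then v_1 = N · v_2 = (12, 12, 16)ᵀ.

Sanity check: (A − (-5)·I) v_1 = (0, 0, 0)ᵀ = 0. ✓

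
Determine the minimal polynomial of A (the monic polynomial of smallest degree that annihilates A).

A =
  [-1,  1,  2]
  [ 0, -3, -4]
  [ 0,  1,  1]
x^2 + 2*x + 1

The characteristic polynomial is χ_A(x) = (x + 1)^3, so the eigenvalues are known. The minimal polynomial is
  m_A(x) = Π_λ (x − λ)^{k_λ}
where k_λ is the size of the *largest* Jordan block for λ (equivalently, the smallest k with (A − λI)^k v = 0 for every generalised eigenvector v of λ).

  λ = -1: largest Jordan block has size 2, contributing (x + 1)^2

So m_A(x) = (x + 1)^2 = x^2 + 2*x + 1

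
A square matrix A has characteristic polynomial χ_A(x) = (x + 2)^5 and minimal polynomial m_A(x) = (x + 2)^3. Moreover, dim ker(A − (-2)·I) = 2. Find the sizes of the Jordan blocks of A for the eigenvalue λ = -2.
Block sizes for λ = -2: [3, 2]

Step 1 — from the characteristic polynomial, algebraic multiplicity of λ = -2 is 5. From dim ker(A − (-2)·I) = 2, there are exactly 2 Jordan blocks for λ = -2.
Step 2 — from the minimal polynomial, the factor (x + 2)^3 tells us the largest block for λ = -2 has size 3.
Step 3 — with total size 5, 2 blocks, and largest block 3, the block sizes (in nonincreasing order) are [3, 2].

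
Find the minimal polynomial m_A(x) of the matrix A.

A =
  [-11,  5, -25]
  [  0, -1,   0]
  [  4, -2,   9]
x^2 + 2*x + 1

The characteristic polynomial is χ_A(x) = (x + 1)^3, so the eigenvalues are known. The minimal polynomial is
  m_A(x) = Π_λ (x − λ)^{k_λ}
where k_λ is the size of the *largest* Jordan block for λ (equivalently, the smallest k with (A − λI)^k v = 0 for every generalised eigenvector v of λ).

  λ = -1: largest Jordan block has size 2, contributing (x + 1)^2

So m_A(x) = (x + 1)^2 = x^2 + 2*x + 1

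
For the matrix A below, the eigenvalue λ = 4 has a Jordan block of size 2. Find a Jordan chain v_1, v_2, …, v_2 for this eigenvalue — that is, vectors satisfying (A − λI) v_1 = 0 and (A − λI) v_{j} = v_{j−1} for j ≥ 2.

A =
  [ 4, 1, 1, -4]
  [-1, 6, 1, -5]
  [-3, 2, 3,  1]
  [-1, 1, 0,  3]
A Jordan chain for λ = 4 of length 2:
v_1 = (0, -1, -3, -1)ᵀ
v_2 = (1, 0, 0, 0)ᵀ

Let N = A − (4)·I. We want v_2 with N^2 v_2 = 0 but N^1 v_2 ≠ 0; then v_{j-1} := N · v_j for j = 2, …, 2.

Pick v_2 = (1, 0, 0, 0)ᵀ.
Then v_1 = N · v_2 = (0, -1, -3, -1)ᵀ.

Sanity check: (A − (4)·I) v_1 = (0, 0, 0, 0)ᵀ = 0. ✓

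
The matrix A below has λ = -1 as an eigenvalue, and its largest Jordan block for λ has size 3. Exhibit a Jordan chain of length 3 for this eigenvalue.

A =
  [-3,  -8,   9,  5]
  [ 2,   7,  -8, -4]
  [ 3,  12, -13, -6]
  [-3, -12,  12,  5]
A Jordan chain for λ = -1 of length 3:
v_1 = (-2, 2, 3, -3)ᵀ
v_2 = (9, -8, -12, 12)ᵀ
v_3 = (0, 0, 1, 0)ᵀ

Let N = A − (-1)·I. We want v_3 with N^3 v_3 = 0 but N^2 v_3 ≠ 0; then v_{j-1} := N · v_j for j = 3, …, 2.

Pick v_3 = (0, 0, 1, 0)ᵀ.
Then v_2 = N · v_3 = (9, -8, -12, 12)ᵀ.
Then v_1 = N · v_2 = (-2, 2, 3, -3)ᵀ.

Sanity check: (A − (-1)·I) v_1 = (0, 0, 0, 0)ᵀ = 0. ✓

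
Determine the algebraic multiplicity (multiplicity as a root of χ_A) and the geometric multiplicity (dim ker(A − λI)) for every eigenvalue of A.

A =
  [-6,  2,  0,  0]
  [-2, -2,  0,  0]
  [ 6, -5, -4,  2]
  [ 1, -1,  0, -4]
λ = -4: alg = 4, geom = 2

Step 1 — factor the characteristic polynomial to read off the algebraic multiplicities:
  χ_A(x) = (x + 4)^4

Step 2 — compute geometric multiplicities via the rank-nullity identity g(λ) = n − rank(A − λI):
  rank(A − (-4)·I) = 2, so dim ker(A − (-4)·I) = n − 2 = 2

Summary:
  λ = -4: algebraic multiplicity = 4, geometric multiplicity = 2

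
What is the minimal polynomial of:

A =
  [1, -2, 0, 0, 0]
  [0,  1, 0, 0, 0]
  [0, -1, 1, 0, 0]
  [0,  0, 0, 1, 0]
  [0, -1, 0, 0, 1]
x^2 - 2*x + 1

The characteristic polynomial is χ_A(x) = (x - 1)^5, so the eigenvalues are known. The minimal polynomial is
  m_A(x) = Π_λ (x − λ)^{k_λ}
where k_λ is the size of the *largest* Jordan block for λ (equivalently, the smallest k with (A − λI)^k v = 0 for every generalised eigenvector v of λ).

  λ = 1: largest Jordan block has size 2, contributing (x − 1)^2

So m_A(x) = (x - 1)^2 = x^2 - 2*x + 1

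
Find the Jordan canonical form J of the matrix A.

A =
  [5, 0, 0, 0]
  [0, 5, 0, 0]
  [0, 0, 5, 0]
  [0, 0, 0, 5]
J_1(5) ⊕ J_1(5) ⊕ J_1(5) ⊕ J_1(5)

The characteristic polynomial is
  det(x·I − A) = x^4 - 20*x^3 + 150*x^2 - 500*x + 625 = (x - 5)^4

Eigenvalues and multiplicities (the geometric multiplicity of λ is n − rank(A − λI), which equals the number of Jordan blocks for λ):
  λ = 5: algebraic multiplicity = 4, geometric multiplicity = 4

Determining the block sizes for each eigenvalue:
  λ = 5: gm = am = 4, so every block has size 1 → block sizes [1, 1, 1, 1]

Assembling the blocks gives a Jordan form
J =
  [5, 0, 0, 0]
  [0, 5, 0, 0]
  [0, 0, 5, 0]
  [0, 0, 0, 5]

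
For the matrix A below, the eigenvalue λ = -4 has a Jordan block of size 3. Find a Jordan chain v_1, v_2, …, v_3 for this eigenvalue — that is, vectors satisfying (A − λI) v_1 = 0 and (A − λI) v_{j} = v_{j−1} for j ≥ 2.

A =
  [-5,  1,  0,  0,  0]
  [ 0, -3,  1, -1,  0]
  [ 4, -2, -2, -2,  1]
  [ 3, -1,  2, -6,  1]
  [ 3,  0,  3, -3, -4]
A Jordan chain for λ = -4 of length 3:
v_1 = (1, 1, 1, 2, 0)ᵀ
v_2 = (-1, 0, 4, 3, 3)ᵀ
v_3 = (1, 0, 0, 0, 0)ᵀ

Let N = A − (-4)·I. We want v_3 with N^3 v_3 = 0 but N^2 v_3 ≠ 0; then v_{j-1} := N · v_j for j = 3, …, 2.

Pick v_3 = (1, 0, 0, 0, 0)ᵀ.
Then v_2 = N · v_3 = (-1, 0, 4, 3, 3)ᵀ.
Then v_1 = N · v_2 = (1, 1, 1, 2, 0)ᵀ.

Sanity check: (A − (-4)·I) v_1 = (0, 0, 0, 0, 0)ᵀ = 0. ✓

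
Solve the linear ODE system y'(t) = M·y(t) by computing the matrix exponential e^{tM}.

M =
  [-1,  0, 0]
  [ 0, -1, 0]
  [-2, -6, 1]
e^{tM} =
  [exp(-t), 0, 0]
  [0, exp(-t), 0]
  [-exp(t) + exp(-t), -3*exp(t) + 3*exp(-t), exp(t)]

Strategy: write M = P · J · P⁻¹ where J is a Jordan canonical form, so e^{tM} = P · e^{tJ} · P⁻¹, and e^{tJ} can be computed block-by-block.

M has Jordan form
J =
  [-1,  0, 0]
  [ 0, -1, 0]
  [ 0,  0, 1]
(up to reordering of blocks).

Per-block formulas:
  For a 1×1 block at λ = -1: exp(t · [-1]) = [e^(-1t)].
  For a 1×1 block at λ = 1: exp(t · [1]) = [e^(1t)].

After assembling e^{tJ} and conjugating by P, we get:

e^{tM} =
  [exp(-t), 0, 0]
  [0, exp(-t), 0]
  [-exp(t) + exp(-t), -3*exp(t) + 3*exp(-t), exp(t)]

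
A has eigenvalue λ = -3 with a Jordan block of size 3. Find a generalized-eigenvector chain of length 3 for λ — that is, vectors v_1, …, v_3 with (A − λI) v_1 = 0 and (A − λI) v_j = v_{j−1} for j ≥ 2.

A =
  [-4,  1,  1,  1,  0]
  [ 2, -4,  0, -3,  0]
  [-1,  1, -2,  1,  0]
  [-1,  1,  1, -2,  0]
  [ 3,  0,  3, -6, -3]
A Jordan chain for λ = -3 of length 3:
v_1 = (1, -1, 1, 1, 0)ᵀ
v_2 = (-1, 2, -1, -1, 3)ᵀ
v_3 = (1, 0, 0, 0, 0)ᵀ

Let N = A − (-3)·I. We want v_3 with N^3 v_3 = 0 but N^2 v_3 ≠ 0; then v_{j-1} := N · v_j for j = 3, …, 2.

Pick v_3 = (1, 0, 0, 0, 0)ᵀ.
Then v_2 = N · v_3 = (-1, 2, -1, -1, 3)ᵀ.
Then v_1 = N · v_2 = (1, -1, 1, 1, 0)ᵀ.

Sanity check: (A − (-3)·I) v_1 = (0, 0, 0, 0, 0)ᵀ = 0. ✓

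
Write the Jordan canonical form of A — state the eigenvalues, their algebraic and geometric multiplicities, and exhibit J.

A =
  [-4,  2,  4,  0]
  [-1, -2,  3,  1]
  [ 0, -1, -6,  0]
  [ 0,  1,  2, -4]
J_3(-4) ⊕ J_1(-4)

The characteristic polynomial is
  det(x·I − A) = x^4 + 16*x^3 + 96*x^2 + 256*x + 256 = (x + 4)^4

Eigenvalues and multiplicities (the geometric multiplicity of λ is n − rank(A − λI), which equals the number of Jordan blocks for λ):
  λ = -4: algebraic multiplicity = 4, geometric multiplicity = 2

Determining the block sizes for each eigenvalue:
  λ = -4: with am = 4 and gm = 2, the partition is not yet determined (e.g. several partitions of 4 into 2 parts exist). Let N = A − (-4)·I. Computing rank(N^1) = 2, rank(N^2) = 1, rank(N^3) = 0; the number of blocks of size ≥ j is rank(N^{j−1}) − rank(N^j), giving [2, 1, 1]. So we have 1 block(s) of size 3, 1 block(s) of size 1 → block sizes [3, 1]

Assembling the blocks gives a Jordan form
J =
  [-4,  1,  0,  0]
  [ 0, -4,  1,  0]
  [ 0,  0, -4,  0]
  [ 0,  0,  0, -4]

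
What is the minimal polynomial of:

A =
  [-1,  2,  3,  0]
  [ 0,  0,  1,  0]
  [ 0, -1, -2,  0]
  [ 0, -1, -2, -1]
x^3 + 3*x^2 + 3*x + 1

The characteristic polynomial is χ_A(x) = (x + 1)^4, so the eigenvalues are known. The minimal polynomial is
  m_A(x) = Π_λ (x − λ)^{k_λ}
where k_λ is the size of the *largest* Jordan block for λ (equivalently, the smallest k with (A − λI)^k v = 0 for every generalised eigenvector v of λ).

  λ = -1: largest Jordan block has size 3, contributing (x + 1)^3

So m_A(x) = (x + 1)^3 = x^3 + 3*x^2 + 3*x + 1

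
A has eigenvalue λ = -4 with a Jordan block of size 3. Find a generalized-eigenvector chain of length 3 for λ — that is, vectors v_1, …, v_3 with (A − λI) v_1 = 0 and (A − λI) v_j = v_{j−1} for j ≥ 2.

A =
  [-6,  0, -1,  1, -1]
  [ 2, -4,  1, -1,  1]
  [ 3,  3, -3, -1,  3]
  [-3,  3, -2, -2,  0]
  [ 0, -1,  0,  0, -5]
A Jordan chain for λ = -4 of length 3:
v_1 = (-2, 2, 6, 0, -2)ᵀ
v_2 = (-2, 2, 3, -3, 0)ᵀ
v_3 = (1, 0, 0, 0, 0)ᵀ

Let N = A − (-4)·I. We want v_3 with N^3 v_3 = 0 but N^2 v_3 ≠ 0; then v_{j-1} := N · v_j for j = 3, …, 2.

Pick v_3 = (1, 0, 0, 0, 0)ᵀ.
Then v_2 = N · v_3 = (-2, 2, 3, -3, 0)ᵀ.
Then v_1 = N · v_2 = (-2, 2, 6, 0, -2)ᵀ.

Sanity check: (A − (-4)·I) v_1 = (0, 0, 0, 0, 0)ᵀ = 0. ✓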